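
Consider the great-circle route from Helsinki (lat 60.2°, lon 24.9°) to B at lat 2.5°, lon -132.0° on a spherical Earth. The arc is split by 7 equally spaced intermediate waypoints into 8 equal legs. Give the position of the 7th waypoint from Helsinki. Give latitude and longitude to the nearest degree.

The haversine formula gives a central angle δ ≈ 2.003 rad (114.8°) between the endpoints.
Interpolate at f = 7/8 with slerp weights a = sin((1−f)δ)/sin δ ≈ 0.273, b = sin(fδ)/sin δ ≈ 1.083.
p = a·p₁ + b·p₂ ≈ (-0.601, -0.747, 0.284); φ = arcsin(p_z) ≈ 16.50°, λ = atan2(p_y, p_x) ≈ -128.82°.

≈ lat 16°, lon -129°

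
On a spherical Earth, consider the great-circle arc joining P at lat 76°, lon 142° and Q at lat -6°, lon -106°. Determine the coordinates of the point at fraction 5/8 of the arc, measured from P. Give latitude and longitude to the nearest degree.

≈ lat 31°, lon -115°

Convert each endpoint to a unit vector on the sphere (x = cos φ cos λ, y = cos φ sin λ, z = sin φ).
The central angle between the endpoints is δ = arccos(p₁·p₂) ≈ 1.764 rad (101.0°).
Interpolate at f = 5/8 with slerp weights a = sin((1−f)δ)/sin δ ≈ 0.626, b = sin(fδ)/sin δ ≈ 0.909.
p = a·p₁ + b·p₂ ≈ (-0.368, -0.776, 0.512); φ = arcsin(p_z) ≈ 30.81°, λ = atan2(p_y, p_x) ≈ -115.41°.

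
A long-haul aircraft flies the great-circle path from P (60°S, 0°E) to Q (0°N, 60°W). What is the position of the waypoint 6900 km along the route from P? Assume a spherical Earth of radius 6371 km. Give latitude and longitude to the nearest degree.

≈ (12°S, 54°W)

The haversine formula gives a central angle δ ≈ 1.318 rad (75.5°) between the endpoints. The total great-circle distance is δ·R ≈ 1.318 × 6371 ≈ 8398 km, so the target fraction is f = 6900/8398 ≈ 0.822.
Interpolate at f ≈ 0.822 with slerp weights a = sin((1−f)δ)/sin δ ≈ 0.241, b = sin(fδ)/sin δ ≈ 0.912.
p = a·p₁ + b·p₂ ≈ (0.576, -0.790, -0.208); φ = arcsin(p_z) ≈ -12.02°, λ = atan2(p_y, p_x) ≈ -53.89°.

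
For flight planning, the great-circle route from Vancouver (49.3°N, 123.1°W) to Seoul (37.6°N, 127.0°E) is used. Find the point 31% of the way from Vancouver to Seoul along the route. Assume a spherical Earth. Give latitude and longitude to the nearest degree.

Write both endpoints as unit vectors p₁, p₂ with components (cos φ cos λ, cos φ sin λ, sin φ).
The central angle between the endpoints is δ = arccos(p₁·p₂) ≈ 1.280 rad (73.3°).
Interpolate at f = 0.31 with slerp weights a = sin((1−f)δ)/sin δ ≈ 0.807, b = sin(fδ)/sin δ ≈ 0.403.
p = a·p₁ + b·p₂ ≈ (-0.480, -0.185, 0.858); φ = arcsin(p_z) ≈ 59.06°, λ = atan2(p_y, p_x) ≈ -158.87°.

≈ (59°N, 159°W)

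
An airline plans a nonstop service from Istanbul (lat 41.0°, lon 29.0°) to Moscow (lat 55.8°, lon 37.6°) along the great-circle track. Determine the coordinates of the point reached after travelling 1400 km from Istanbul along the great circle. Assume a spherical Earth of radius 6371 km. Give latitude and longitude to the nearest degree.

Convert each endpoint to a unit vector on the sphere (x = cos φ cos λ, y = cos φ sin λ, z = sin φ).
The central angle between the endpoints is δ = arccos(p₁·p₂) ≈ 0.276 rad (15.8°). The total great-circle distance is δ·R ≈ 0.276 × 6371 ≈ 1761 km, so the target fraction is f = 1400/1761 ≈ 0.795.
Interpolate at f ≈ 0.795 with slerp weights a = sin((1−f)δ)/sin δ ≈ 0.207, b = sin(fδ)/sin δ ≈ 0.799.
p = a·p₁ + b·p₂ ≈ (0.493, 0.350, 0.797); φ = arcsin(p_z) ≈ 52.83°, λ = atan2(p_y, p_x) ≈ 35.38°.

≈ lat 53°, lon 35°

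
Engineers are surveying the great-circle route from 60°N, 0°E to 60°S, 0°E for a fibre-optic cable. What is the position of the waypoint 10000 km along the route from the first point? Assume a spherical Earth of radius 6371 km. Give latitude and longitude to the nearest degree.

≈ 30°S, 0°E

Write both endpoints as unit vectors p₁, p₂ with components (cos φ cos λ, cos φ sin λ, sin φ).
The central angle between the endpoints is δ = arccos(p₁·p₂) ≈ 2.094 rad (120.0°). The total great-circle distance is δ·R ≈ 2.094 × 6371 ≈ 13343 km, so the target fraction is f = 10000/13343 ≈ 0.749.
Interpolate at f ≈ 0.749 with slerp weights a = sin((1−f)δ)/sin δ ≈ 0.579, b = sin(fδ)/sin δ ≈ 1.155.
p = a·p₁ + b·p₂ ≈ (0.867, 0.000, -0.499); φ = arcsin(p_z) ≈ -29.93°, λ = atan2(p_y, p_x) ≈ 0.00°.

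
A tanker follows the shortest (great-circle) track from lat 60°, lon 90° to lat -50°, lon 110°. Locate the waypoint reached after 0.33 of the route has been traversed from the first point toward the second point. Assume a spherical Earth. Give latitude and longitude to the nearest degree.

Write both endpoints as unit vectors p₁, p₂ with components (cos φ cos λ, cos φ sin λ, sin φ).
The central angle between the endpoints is δ = arccos(p₁·p₂) ≈ 1.941 rad (111.2°).
Interpolate at f = 0.33 with slerp weights a = sin((1−f)δ)/sin δ ≈ 1.033, b = sin(fδ)/sin δ ≈ 0.641.
p = a·p₁ + b·p₂ ≈ (-0.141, 0.904, 0.404); φ = arcsin(p_z) ≈ 23.84°, λ = atan2(p_y, p_x) ≈ 98.86°.

≈ lat 24°, lon 99°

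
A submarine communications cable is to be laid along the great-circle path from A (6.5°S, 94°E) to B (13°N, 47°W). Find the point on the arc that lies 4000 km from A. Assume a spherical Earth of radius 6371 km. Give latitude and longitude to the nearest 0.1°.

≈ (2.1°N, 59.0°E)

The haversine formula gives a central angle δ ≈ 2.462 rad (141.1°) between the endpoints. The total great-circle distance is δ·R ≈ 2.462 × 6371 ≈ 15685 km, so the target fraction is f = 4000/15685 ≈ 0.255.
Interpolate at f ≈ 0.255 with slerp weights a = sin((1−f)δ)/sin δ ≈ 1.536, b = sin(fδ)/sin δ ≈ 0.935.
p = a·p₁ + b·p₂ ≈ (0.515, 0.857, 0.036); φ = arcsin(p_z) ≈ 2.08°, λ = atan2(p_y, p_x) ≈ 59.01°.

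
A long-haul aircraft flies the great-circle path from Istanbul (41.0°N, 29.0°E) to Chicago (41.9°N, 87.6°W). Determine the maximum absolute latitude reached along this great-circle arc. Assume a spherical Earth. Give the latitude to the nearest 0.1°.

≈ 59.3°N

The great circle lies in the plane with unit normal n̂ = (p₁ × p₂)/|p₁ × p₂|.
Here n̂_z ≈ -0.511; the vertex latitude is φ_max = arccos|n̂_z| ≈ 59.3°.
Check via Clairaut: cos φ_max = |cos φ₁| · sin C = cos(41.0°)·sin(42.6°) ≈ 0.511, again giving ≈ 59.3°.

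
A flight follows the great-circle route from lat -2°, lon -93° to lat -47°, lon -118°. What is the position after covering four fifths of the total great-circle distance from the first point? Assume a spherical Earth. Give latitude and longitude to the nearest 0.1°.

The haversine formula gives a central angle δ ≈ 0.872 rad (50.0°) between the endpoints.
Interpolate at f = 4/5 with slerp weights a = sin((1−f)δ)/sin δ ≈ 0.227, b = sin(fδ)/sin δ ≈ 0.839.
p = a·p₁ + b·p₂ ≈ (-0.280, -0.731, -0.622); φ = arcsin(p_z) ≈ -38.43°, λ = atan2(p_y, p_x) ≈ -110.98°.

≈ lat -38.4°, lon -111.0°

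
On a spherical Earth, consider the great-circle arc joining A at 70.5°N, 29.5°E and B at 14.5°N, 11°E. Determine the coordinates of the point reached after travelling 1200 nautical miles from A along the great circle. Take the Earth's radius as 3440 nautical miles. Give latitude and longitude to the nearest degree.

The haversine formula gives a central angle δ ≈ 0.997 rad (57.1°) between the endpoints. The total great-circle distance is δ·R ≈ 0.997 × 3440 ≈ 3431 nmi, so the target fraction is f = 1200/3431 ≈ 0.350.
Interpolate at f ≈ 0.350 with slerp weights a = sin((1−f)δ)/sin δ ≈ 0.719, b = sin(fδ)/sin δ ≈ 0.407.
p = a·p₁ + b·p₂ ≈ (0.596, 0.193, 0.780); φ = arcsin(p_z) ≈ 51.23°, λ = atan2(p_y, p_x) ≈ 17.99°.

≈ 51°N, 18°E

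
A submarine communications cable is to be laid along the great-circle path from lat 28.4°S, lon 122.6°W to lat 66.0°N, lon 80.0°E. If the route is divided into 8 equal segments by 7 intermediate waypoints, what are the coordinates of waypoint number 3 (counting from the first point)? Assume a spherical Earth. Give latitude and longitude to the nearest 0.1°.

≈ lat 22.8°N, lon 134.6°W

Convert each endpoint to a unit vector on the sphere (x = cos φ cos λ, y = cos φ sin λ, z = sin φ).
The central angle between the endpoints is δ = arccos(p₁·p₂) ≈ 2.442 rad (139.9°).
Interpolate at f = 3/8 with slerp weights a = sin((1−f)δ)/sin δ ≈ 1.551, b = sin(fδ)/sin δ ≈ 1.231.
p = a·p₁ + b·p₂ ≈ (-0.648, -0.656, 0.387); φ = arcsin(p_z) ≈ 22.76°, λ = atan2(p_y, p_x) ≈ -134.64°.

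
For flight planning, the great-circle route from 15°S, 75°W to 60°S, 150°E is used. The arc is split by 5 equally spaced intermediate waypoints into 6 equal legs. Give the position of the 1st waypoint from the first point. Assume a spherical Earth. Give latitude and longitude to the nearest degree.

Write both endpoints as unit vectors p₁, p₂ with components (cos φ cos λ, cos φ sin λ, sin φ).
The central angle between the endpoints is δ = arccos(p₁·p₂) ≈ 1.688 rad (96.7°).
Interpolate at f = 1/6 with slerp weights a = sin((1−f)δ)/sin δ ≈ 0.993, b = sin(fδ)/sin δ ≈ 0.280.
p = a·p₁ + b·p₂ ≈ (0.127, -0.857, -0.499); φ = arcsin(p_z) ≈ -29.95°, λ = atan2(p_y, p_x) ≈ -81.55°.

≈ 30°S, 82°W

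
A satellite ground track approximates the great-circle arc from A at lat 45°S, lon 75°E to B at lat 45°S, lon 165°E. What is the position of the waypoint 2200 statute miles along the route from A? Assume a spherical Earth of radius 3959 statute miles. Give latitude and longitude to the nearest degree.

Convert each endpoint to a unit vector on the sphere (x = cos φ cos λ, y = cos φ sin λ, z = sin φ).
The central angle between the endpoints is δ = arccos(p₁·p₂) ≈ 1.047 rad (60.0°). The total great-circle distance is δ·R ≈ 1.047 × 3959 ≈ 4146 mi, so the target fraction is f = 2200/4146 ≈ 0.531.
Interpolate at f ≈ 0.531 with slerp weights a = sin((1−f)δ)/sin δ ≈ 0.545, b = sin(fδ)/sin δ ≈ 0.609.
p = a·p₁ + b·p₂ ≈ (-0.316, 0.484, -0.816); φ = arcsin(p_z) ≈ -54.69°, λ = atan2(p_y, p_x) ≈ 123.18°.

≈ lat 55°S, lon 123°E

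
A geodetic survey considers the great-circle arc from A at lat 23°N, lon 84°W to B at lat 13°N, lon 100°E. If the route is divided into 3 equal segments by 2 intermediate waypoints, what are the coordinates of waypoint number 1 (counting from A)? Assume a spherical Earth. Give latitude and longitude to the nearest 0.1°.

≈ lat 70.1°N, lon 98.6°W

From cos δ = sin φ₁ sin φ₂ + cos φ₁ cos φ₂ cos Δλ, the central angle is δ ≈ 2.510 rad (143.8°).
Interpolate at f = 1/3 with slerp weights a = sin((1−f)δ)/sin δ ≈ 1.684, b = sin(fδ)/sin δ ≈ 1.257.
p = a·p₁ + b·p₂ ≈ (-0.051, -0.336, 0.941); φ = arcsin(p_z) ≈ 70.15°, λ = atan2(p_y, p_x) ≈ -98.57°.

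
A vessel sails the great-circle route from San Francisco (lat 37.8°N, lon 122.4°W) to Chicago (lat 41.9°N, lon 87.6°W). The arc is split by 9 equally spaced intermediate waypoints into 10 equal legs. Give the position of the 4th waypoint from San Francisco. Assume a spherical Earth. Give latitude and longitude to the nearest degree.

≈ lat 41°N, lon 109°W

Write both endpoints as unit vectors p₁, p₂ with components (cos φ cos λ, cos φ sin λ, sin φ).
The central angle between the endpoints is δ = arccos(p₁·p₂) ≈ 0.468 rad (26.8°).
Interpolate at f = 4/10 with slerp weights a = sin((1−f)δ)/sin δ ≈ 0.614, b = sin(fδ)/sin δ ≈ 0.413.
p = a·p₁ + b·p₂ ≈ (-0.247, -0.717, 0.652); φ = arcsin(p_z) ≈ 40.70°, λ = atan2(p_y, p_x) ≈ -109.03°.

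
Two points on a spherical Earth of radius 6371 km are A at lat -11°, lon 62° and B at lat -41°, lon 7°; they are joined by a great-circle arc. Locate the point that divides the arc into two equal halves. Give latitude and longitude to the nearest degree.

Write both endpoints as unit vectors p₁, p₂ with components (cos φ cos λ, cos φ sin λ, sin φ).
The central angle between the endpoints is δ = arccos(p₁·p₂) ≈ 0.988 rad (56.6°).
Interpolate at f = 1/2 with slerp weights a = sin((1−f)δ)/sin δ ≈ 0.568, b = sin(fδ)/sin δ ≈ 0.568.
p = a·p₁ + b·p₂ ≈ (0.687, 0.544, -0.481); φ = arcsin(p_z) ≈ -28.75°, λ = atan2(p_y, p_x) ≈ 38.39°.

≈ lat -29°, lon 38°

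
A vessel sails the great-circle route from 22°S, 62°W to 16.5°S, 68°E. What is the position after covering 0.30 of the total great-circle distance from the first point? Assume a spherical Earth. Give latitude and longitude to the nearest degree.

Write both endpoints as unit vectors p₁, p₂ with components (cos φ cos λ, cos φ sin λ, sin φ).
The central angle between the endpoints is δ = arccos(p₁·p₂) ≈ 2.054 rad (117.7°).
Interpolate at f = 0.30 with slerp weights a = sin((1−f)δ)/sin δ ≈ 1.120, b = sin(fδ)/sin δ ≈ 0.653.
p = a·p₁ + b·p₂ ≈ (0.722, -0.336, -0.605); φ = arcsin(p_z) ≈ -37.22°, λ = atan2(p_y, p_x) ≈ -24.97°.

≈ 37°S, 25°W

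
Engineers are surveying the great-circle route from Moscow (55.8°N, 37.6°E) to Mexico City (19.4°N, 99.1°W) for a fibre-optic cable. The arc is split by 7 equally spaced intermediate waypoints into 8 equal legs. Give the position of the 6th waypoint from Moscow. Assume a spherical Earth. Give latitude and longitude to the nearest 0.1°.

≈ 41.2°N, 87.0°W

From cos δ = sin φ₁ sin φ₂ + cos φ₁ cos φ₂ cos Δλ, the central angle is δ ≈ 1.682 rad (96.4°).
Interpolate at f = 6/8 with slerp weights a = sin((1−f)δ)/sin δ ≈ 0.411, b = sin(fδ)/sin δ ≈ 0.959.
p = a·p₁ + b·p₂ ≈ (0.040, -0.752, 0.658); φ = arcsin(p_z) ≈ 41.16°, λ = atan2(p_y, p_x) ≈ -86.96°.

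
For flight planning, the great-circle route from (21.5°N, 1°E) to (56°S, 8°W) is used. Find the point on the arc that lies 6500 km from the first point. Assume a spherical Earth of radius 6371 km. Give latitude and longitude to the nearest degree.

Convert each endpoint to a unit vector on the sphere (x = cos φ cos λ, y = cos φ sin λ, z = sin φ).
The central angle between the endpoints is δ = arccos(p₁·p₂) ≈ 1.359 rad (77.9°). The total great-circle distance is δ·R ≈ 1.359 × 6371 ≈ 8659 km, so the target fraction is f = 6500/8659 ≈ 0.751.
Interpolate at f ≈ 0.751 with slerp weights a = sin((1−f)δ)/sin δ ≈ 0.340, b = sin(fδ)/sin δ ≈ 0.872.
p = a·p₁ + b·p₂ ≈ (0.799, -0.062, -0.598); φ = arcsin(p_z) ≈ -36.73°, λ = atan2(p_y, p_x) ≈ -4.46°.

≈ (37°S, 4°W)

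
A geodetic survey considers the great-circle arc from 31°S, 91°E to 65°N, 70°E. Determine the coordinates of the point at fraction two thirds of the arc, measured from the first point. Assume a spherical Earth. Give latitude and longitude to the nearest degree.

≈ 33°N, 81°E

From cos δ = sin φ₁ sin φ₂ + cos φ₁ cos φ₂ cos Δλ, the central angle is δ ≈ 1.700 rad (97.4°).
Interpolate at f = 2/3 with slerp weights a = sin((1−f)δ)/sin δ ≈ 0.541, b = sin(fδ)/sin δ ≈ 0.913.
p = a·p₁ + b·p₂ ≈ (0.124, 0.827, 0.549); φ = arcsin(p_z) ≈ 33.30°, λ = atan2(p_y, p_x) ≈ 81.47°.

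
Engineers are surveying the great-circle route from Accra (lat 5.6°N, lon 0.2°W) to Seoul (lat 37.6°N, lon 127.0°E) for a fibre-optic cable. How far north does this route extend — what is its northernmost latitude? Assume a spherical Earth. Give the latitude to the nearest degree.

The great circle lies in the plane with unit normal n̂ = (p₁ × p₂)/|p₁ × p₂|.
Here n̂_z ≈ +0.691; the vertex latitude is φ_max = arccos|n̂_z| ≈ 46.3°.

≈ 46°N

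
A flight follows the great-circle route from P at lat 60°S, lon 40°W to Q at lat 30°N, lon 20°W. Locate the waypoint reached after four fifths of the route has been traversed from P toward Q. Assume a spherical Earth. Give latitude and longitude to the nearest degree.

≈ lat 12°N, lon 23°W

The haversine formula gives a central angle δ ≈ 1.597 rad (91.5°) between the endpoints.
Interpolate at f = 4/5 with slerp weights a = sin((1−f)δ)/sin δ ≈ 0.314, b = sin(fδ)/sin δ ≈ 0.958.
p = a·p₁ + b·p₂ ≈ (0.900, -0.385, 0.207); φ = arcsin(p_z) ≈ 11.94°, λ = atan2(p_y, p_x) ≈ -23.15°.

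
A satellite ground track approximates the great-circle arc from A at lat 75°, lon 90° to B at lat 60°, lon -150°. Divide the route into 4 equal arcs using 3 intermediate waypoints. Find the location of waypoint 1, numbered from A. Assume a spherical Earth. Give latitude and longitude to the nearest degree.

Convert each endpoint to a unit vector on the sphere (x = cos φ cos λ, y = cos φ sin λ, z = sin φ).
The central angle between the endpoints is δ = arccos(p₁·p₂) ≈ 0.689 rad (39.5°).
Interpolate at f = 1/4 with slerp weights a = sin((1−f)δ)/sin δ ≈ 0.777, b = sin(fδ)/sin δ ≈ 0.270.
p = a·p₁ + b·p₂ ≈ (-0.117, 0.134, 0.984); φ = arcsin(p_z) ≈ 79.77°, λ = atan2(p_y, p_x) ≈ 131.12°.

≈ lat 80°, lon 131°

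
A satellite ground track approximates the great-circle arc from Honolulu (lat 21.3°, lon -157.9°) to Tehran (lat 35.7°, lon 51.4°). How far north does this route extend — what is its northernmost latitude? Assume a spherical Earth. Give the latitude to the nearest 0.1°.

The great circle lies in the plane with unit normal n̂ = (p₁ × p₂)/|p₁ × p₂|.
Here n̂_z ≈ -0.414; the vertex latitude is φ_max = arccos|n̂_z| ≈ 65.5°.

≈ 65.5°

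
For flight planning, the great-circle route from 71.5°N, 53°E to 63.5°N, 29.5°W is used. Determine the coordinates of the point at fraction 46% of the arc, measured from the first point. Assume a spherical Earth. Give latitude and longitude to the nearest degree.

≈ 73°N, 7°E

From cos δ = sin φ₁ sin φ₂ + cos φ₁ cos φ₂ cos Δλ, the central angle is δ ≈ 0.521 rad (29.9°).
Interpolate at f = 0.46 with slerp weights a = sin((1−f)δ)/sin δ ≈ 0.558, b = sin(fδ)/sin δ ≈ 0.477.
p = a·p₁ + b·p₂ ≈ (0.292, 0.037, 0.956); φ = arcsin(p_z) ≈ 72.90°, λ = atan2(p_y, p_x) ≈ 7.15°.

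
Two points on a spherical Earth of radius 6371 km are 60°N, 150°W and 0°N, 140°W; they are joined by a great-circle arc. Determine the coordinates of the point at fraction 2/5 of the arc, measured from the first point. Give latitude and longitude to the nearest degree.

Write both endpoints as unit vectors p₁, p₂ with components (cos φ cos λ, cos φ sin λ, sin φ).
The central angle between the endpoints is δ = arccos(p₁·p₂) ≈ 1.056 rad (60.5°).
Interpolate at f = 2/5 with slerp weights a = sin((1−f)δ)/sin δ ≈ 0.680, b = sin(fδ)/sin δ ≈ 0.471.
p = a·p₁ + b·p₂ ≈ (-0.655, -0.473, 0.589); φ = arcsin(p_z) ≈ 36.09°, λ = atan2(p_y, p_x) ≈ -144.19°.

≈ 36°N, 144°W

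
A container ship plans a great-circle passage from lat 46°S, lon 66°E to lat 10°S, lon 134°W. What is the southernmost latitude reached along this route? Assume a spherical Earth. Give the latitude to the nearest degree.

The great circle lies in the plane with unit normal n̂ = (p₁ × p₂)/|p₁ × p₂|.
Here n̂_z ≈ +0.274; the vertex latitude is φ_max = arccos|n̂_z| ≈ 74.1°.
Check via Clairaut: cos φ_max = |cos φ₁| · sin C = cos(46.0°)·sin(156.8°) ≈ 0.274, again giving ≈ 74.1°.

≈ 74°S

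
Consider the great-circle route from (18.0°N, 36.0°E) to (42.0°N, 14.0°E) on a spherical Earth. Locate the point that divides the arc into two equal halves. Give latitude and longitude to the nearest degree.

≈ (30°N, 26°E)

Write both endpoints as unit vectors p₁, p₂ with components (cos φ cos λ, cos φ sin λ, sin φ).
The central angle between the endpoints is δ = arccos(p₁·p₂) ≈ 0.531 rad (30.4°).
Interpolate at f = 1/2 with slerp weights a = sin((1−f)δ)/sin δ ≈ 0.518, b = sin(fδ)/sin δ ≈ 0.518.
p = a·p₁ + b·p₂ ≈ (0.772, 0.383, 0.507); φ = arcsin(p_z) ≈ 30.46°, λ = atan2(p_y, p_x) ≈ 26.37°.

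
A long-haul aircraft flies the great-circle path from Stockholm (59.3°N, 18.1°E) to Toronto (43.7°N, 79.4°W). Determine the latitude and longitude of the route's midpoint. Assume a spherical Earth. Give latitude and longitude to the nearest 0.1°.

Write both endpoints as unit vectors p₁, p₂ with components (cos φ cos λ, cos φ sin λ, sin φ).
The central angle between the endpoints is δ = arccos(p₁·p₂) ≈ 0.993 rad (56.9°).
Interpolate at f = 1/2 with slerp weights a = sin((1−f)δ)/sin δ ≈ 0.569, b = sin(fδ)/sin δ ≈ 0.569.
p = a·p₁ + b·p₂ ≈ (0.352, -0.314, 0.882); φ = arcsin(p_z) ≈ 61.88°, λ = atan2(p_y, p_x) ≈ -41.76°.

≈ 61.9°N, 41.8°W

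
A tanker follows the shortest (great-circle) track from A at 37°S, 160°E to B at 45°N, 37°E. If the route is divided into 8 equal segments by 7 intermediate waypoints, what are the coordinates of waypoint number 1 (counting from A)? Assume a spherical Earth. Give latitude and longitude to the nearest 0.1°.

≈ 27.4°S, 143.2°E

The haversine formula gives a central angle δ ≈ 2.394 rad (137.1°) between the endpoints.
Interpolate at f = 1/8 with slerp weights a = sin((1−f)δ)/sin δ ≈ 1.273, b = sin(fδ)/sin δ ≈ 0.433.
p = a·p₁ + b·p₂ ≈ (-0.711, 0.532, -0.460); φ = arcsin(p_z) ≈ -27.38°, λ = atan2(p_y, p_x) ≈ 143.18°.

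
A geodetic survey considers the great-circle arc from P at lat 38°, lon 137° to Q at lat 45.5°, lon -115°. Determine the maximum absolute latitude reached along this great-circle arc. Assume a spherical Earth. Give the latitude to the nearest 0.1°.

The great circle lies in the plane with unit normal n̂ = (p₁ × p₂)/|p₁ × p₂|.
Here n̂_z ≈ +0.545; the vertex latitude is φ_max = arccos|n̂_z| ≈ 57.0°.
Check via Clairaut: cos φ_max = |cos φ₁| · sin C = cos(38.0°)·sin(43.8°) ≈ 0.545, again giving ≈ 57.0°.

≈ 57.0°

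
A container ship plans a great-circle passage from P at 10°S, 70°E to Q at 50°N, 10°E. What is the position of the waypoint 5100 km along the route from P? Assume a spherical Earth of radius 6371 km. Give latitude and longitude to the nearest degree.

≈ 27°N, 43°E

Convert each endpoint to a unit vector on the sphere (x = cos φ cos λ, y = cos φ sin λ, z = sin φ).
The central angle between the endpoints is δ = arccos(p₁·p₂) ≈ 1.386 rad (79.4°). The total great-circle distance is δ·R ≈ 1.386 × 6371 ≈ 8832 km, so the target fraction is f = 5100/8832 ≈ 0.577.
Interpolate at f ≈ 0.577 with slerp weights a = sin((1−f)δ)/sin δ ≈ 0.562, b = sin(fδ)/sin δ ≈ 0.730.
p = a·p₁ + b·p₂ ≈ (0.652, 0.602, 0.462); φ = arcsin(p_z) ≈ 27.49°, λ = atan2(p_y, p_x) ≈ 42.73°.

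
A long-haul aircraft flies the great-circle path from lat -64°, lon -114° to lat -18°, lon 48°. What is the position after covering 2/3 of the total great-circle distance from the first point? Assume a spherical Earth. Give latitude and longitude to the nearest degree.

Write both endpoints as unit vectors p₁, p₂ with components (cos φ cos λ, cos φ sin λ, sin φ).
The central angle between the endpoints is δ = arccos(p₁·p₂) ≈ 1.690 rad (96.8°).
Interpolate at f = 2/3 with slerp weights a = sin((1−f)δ)/sin δ ≈ 0.538, b = sin(fδ)/sin δ ≈ 0.909.
p = a·p₁ + b·p₂ ≈ (0.483, 0.427, -0.764); φ = arcsin(p_z) ≈ -49.85°, λ = atan2(p_y, p_x) ≈ 41.51°.

≈ lat -50°, lon 42°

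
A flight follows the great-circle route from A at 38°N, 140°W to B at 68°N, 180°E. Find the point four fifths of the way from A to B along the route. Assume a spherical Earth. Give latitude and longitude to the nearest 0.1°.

≈ 63.3°N, 166.1°W

The haversine formula gives a central angle δ ≈ 0.649 rad (37.2°) between the endpoints.
Interpolate at f = 4/5 with slerp weights a = sin((1−f)δ)/sin δ ≈ 0.214, b = sin(fδ)/sin δ ≈ 0.821.
p = a·p₁ + b·p₂ ≈ (-0.437, -0.108, 0.893); φ = arcsin(p_z) ≈ 63.25°, λ = atan2(p_y, p_x) ≈ -166.05°.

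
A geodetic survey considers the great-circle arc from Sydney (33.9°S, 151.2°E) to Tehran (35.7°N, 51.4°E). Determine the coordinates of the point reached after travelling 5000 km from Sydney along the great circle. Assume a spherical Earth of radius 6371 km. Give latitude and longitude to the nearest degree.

Write both endpoints as unit vectors p₁, p₂ with components (cos φ cos λ, cos φ sin λ, sin φ).
The central angle between the endpoints is δ = arccos(p₁·p₂) ≈ 2.027 rad (116.1°). The total great-circle distance is δ·R ≈ 2.027 × 6371 ≈ 12912 km, so the target fraction is f = 5000/12912 ≈ 0.387.
Interpolate at f ≈ 0.387 with slerp weights a = sin((1−f)δ)/sin δ ≈ 1.054, b = sin(fδ)/sin δ ≈ 0.787.
p = a·p₁ + b·p₂ ≈ (-0.368, 0.921, -0.129); φ = arcsin(p_z) ≈ -7.39°, λ = atan2(p_y, p_x) ≈ 111.77°.

≈ 7°S, 112°E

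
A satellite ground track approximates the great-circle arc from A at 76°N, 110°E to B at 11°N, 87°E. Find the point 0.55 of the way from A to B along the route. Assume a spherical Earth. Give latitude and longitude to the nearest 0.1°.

≈ 40.6°N, 90.9°E

Write both endpoints as unit vectors p₁, p₂ with components (cos φ cos λ, cos φ sin λ, sin φ).
The central angle between the endpoints is δ = arccos(p₁·p₂) ≈ 1.155 rad (66.2°).
Interpolate at f = 0.55 with slerp weights a = sin((1−f)δ)/sin δ ≈ 0.543, b = sin(fδ)/sin δ ≈ 0.649.
p = a·p₁ + b·p₂ ≈ (-0.012, 0.759, 0.651); φ = arcsin(p_z) ≈ 40.59°, λ = atan2(p_y, p_x) ≈ 90.88°.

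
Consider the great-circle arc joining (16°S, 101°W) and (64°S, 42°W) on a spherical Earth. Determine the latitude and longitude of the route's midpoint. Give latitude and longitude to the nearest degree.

≈ (43°S, 83°W)

Write both endpoints as unit vectors p₁, p₂ with components (cos φ cos λ, cos φ sin λ, sin φ).
The central angle between the endpoints is δ = arccos(p₁·p₂) ≈ 1.087 rad (62.3°).
Interpolate at f = 1/2 with slerp weights a = sin((1−f)δ)/sin δ ≈ 0.584, b = sin(fδ)/sin δ ≈ 0.584.
p = a·p₁ + b·p₂ ≈ (0.083, -0.723, -0.686); φ = arcsin(p_z) ≈ -43.33°, λ = atan2(p_y, p_x) ≈ -83.43°.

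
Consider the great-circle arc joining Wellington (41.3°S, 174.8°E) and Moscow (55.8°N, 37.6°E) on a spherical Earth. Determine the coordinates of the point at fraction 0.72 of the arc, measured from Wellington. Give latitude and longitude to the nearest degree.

From cos δ = sin φ₁ sin φ₂ + cos φ₁ cos φ₂ cos Δλ, the central angle is δ ≈ 2.598 rad (148.8°).
Interpolate at f = 0.72 with slerp weights a = sin((1−f)δ)/sin δ ≈ 1.285, b = sin(fδ)/sin δ ≈ 1.846.
p = a·p₁ + b·p₂ ≈ (-0.139, 0.721, 0.679); φ = arcsin(p_z) ≈ 42.77°, λ = atan2(p_y, p_x) ≈ 100.92°.

≈ (43°N, 101°E)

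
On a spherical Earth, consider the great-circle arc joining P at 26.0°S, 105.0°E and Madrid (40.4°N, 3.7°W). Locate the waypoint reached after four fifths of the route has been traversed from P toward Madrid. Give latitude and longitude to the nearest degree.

≈ 33°N, 25°E

The haversine formula gives a central angle δ ≈ 2.099 rad (120.2°) between the endpoints.
Interpolate at f = 4/5 with slerp weights a = sin((1−f)δ)/sin δ ≈ 0.472, b = sin(fδ)/sin δ ≈ 1.151.
p = a·p₁ + b·p₂ ≈ (0.765, 0.353, 0.539); φ = arcsin(p_z) ≈ 32.62°, λ = atan2(p_y, p_x) ≈ 24.77°.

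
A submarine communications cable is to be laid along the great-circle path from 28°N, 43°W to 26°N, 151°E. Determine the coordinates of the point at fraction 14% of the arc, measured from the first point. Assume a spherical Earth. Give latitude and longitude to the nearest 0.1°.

Convert each endpoint to a unit vector on the sphere (x = cos φ cos λ, y = cos φ sin λ, z = sin φ).
The central angle between the endpoints is δ = arccos(p₁·p₂) ≈ 2.170 rad (124.3°).
Interpolate at f = 0.14 with slerp weights a = sin((1−f)δ)/sin δ ≈ 1.159, b = sin(fδ)/sin δ ≈ 0.362.
p = a·p₁ + b·p₂ ≈ (0.463, -0.540, 0.703); φ = arcsin(p_z) ≈ 44.65°, λ = atan2(p_y, p_x) ≈ -49.36°.

≈ 44.7°N, 49.4°W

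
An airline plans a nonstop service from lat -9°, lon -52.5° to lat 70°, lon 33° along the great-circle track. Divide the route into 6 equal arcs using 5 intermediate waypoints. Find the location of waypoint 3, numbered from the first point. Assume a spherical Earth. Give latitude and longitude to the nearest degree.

≈ lat 36°, lon -34°

Write both endpoints as unit vectors p₁, p₂ with components (cos φ cos λ, cos φ sin λ, sin φ).
The central angle between the endpoints is δ = arccos(p₁·p₂) ≈ 1.692 rad (96.9°).
Interpolate at f = 3/6 with slerp weights a = sin((1−f)δ)/sin δ ≈ 0.754, b = sin(fδ)/sin δ ≈ 0.754.
p = a·p₁ + b·p₂ ≈ (0.670, -0.450, 0.591); φ = arcsin(p_z) ≈ 36.20°, λ = atan2(p_y, p_x) ≈ -33.92°.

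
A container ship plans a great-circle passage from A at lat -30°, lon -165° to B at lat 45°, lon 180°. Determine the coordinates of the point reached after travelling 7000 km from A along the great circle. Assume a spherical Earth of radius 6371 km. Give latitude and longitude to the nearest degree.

The haversine formula gives a central angle δ ≈ 1.331 rad (76.2°) between the endpoints. The total great-circle distance is δ·R ≈ 1.331 × 6371 ≈ 8477 km, so the target fraction is f = 7000/8477 ≈ 0.826.
Interpolate at f ≈ 0.826 with slerp weights a = sin((1−f)δ)/sin δ ≈ 0.237, b = sin(fδ)/sin δ ≈ 0.917.
p = a·p₁ + b·p₂ ≈ (-0.846, -0.053, 0.530); φ = arcsin(p_z) ≈ 32.01°, λ = atan2(p_y, p_x) ≈ -176.42°.

≈ lat 32°, lon -176°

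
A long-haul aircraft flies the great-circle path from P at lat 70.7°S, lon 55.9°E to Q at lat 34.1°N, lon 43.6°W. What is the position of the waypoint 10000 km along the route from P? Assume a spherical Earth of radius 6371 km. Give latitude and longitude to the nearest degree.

Write both endpoints as unit vectors p₁, p₂ with components (cos φ cos λ, cos φ sin λ, sin φ).
The central angle between the endpoints is δ = arccos(p₁·p₂) ≈ 2.183 rad (125.1°). The total great-circle distance is δ·R ≈ 2.183 × 6371 ≈ 13905 km, so the target fraction is f = 10000/13905 ≈ 0.719.
Interpolate at f ≈ 0.719 with slerp weights a = sin((1−f)δ)/sin δ ≈ 0.703, b = sin(fδ)/sin δ ≈ 1.222.
p = a·p₁ + b·p₂ ≈ (0.863, -0.505, 0.022); φ = arcsin(p_z) ≈ 1.24°, λ = atan2(p_y, p_x) ≈ -30.35°.

≈ lat 1°N, lon 30°W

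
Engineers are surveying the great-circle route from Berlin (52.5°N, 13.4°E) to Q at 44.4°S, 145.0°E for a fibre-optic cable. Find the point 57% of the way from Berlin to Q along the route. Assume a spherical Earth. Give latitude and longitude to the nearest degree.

From cos δ = sin φ₁ sin φ₂ + cos φ₁ cos φ₂ cos Δλ, the central angle is δ ≈ 2.575 rad (147.5°).
Interpolate at f = 0.57 with slerp weights a = sin((1−f)δ)/sin δ ≈ 1.667, b = sin(fδ)/sin δ ≈ 1.854.
p = a·p₁ + b·p₂ ≈ (-0.098, 0.995, 0.026); φ = arcsin(p_z) ≈ 1.46°, λ = atan2(p_y, p_x) ≈ 95.61°.

≈ 1°N, 96°E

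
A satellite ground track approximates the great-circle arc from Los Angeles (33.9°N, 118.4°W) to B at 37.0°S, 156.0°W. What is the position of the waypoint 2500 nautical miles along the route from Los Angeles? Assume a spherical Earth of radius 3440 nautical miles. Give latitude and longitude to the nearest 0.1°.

Convert each endpoint to a unit vector on the sphere (x = cos φ cos λ, y = cos φ sin λ, z = sin φ).
The central angle between the endpoints is δ = arccos(p₁·p₂) ≈ 1.380 rad (79.1°). The total great-circle distance is δ·R ≈ 1.380 × 3440 ≈ 4748 nmi, so the target fraction is f = 2500/4748 ≈ 0.527.
Interpolate at f ≈ 0.527 with slerp weights a = sin((1−f)δ)/sin δ ≈ 0.619, b = sin(fδ)/sin δ ≈ 0.677.
p = a·p₁ + b·p₂ ≈ (-0.738, -0.672, -0.062); φ = arcsin(p_z) ≈ -3.55°, λ = atan2(p_y, p_x) ≈ -137.69°.

≈ 3.6°S, 137.7°W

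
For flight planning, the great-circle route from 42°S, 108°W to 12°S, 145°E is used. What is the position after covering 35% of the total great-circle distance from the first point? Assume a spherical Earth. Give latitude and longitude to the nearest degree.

≈ 45°S, 154°W

Convert each endpoint to a unit vector on the sphere (x = cos φ cos λ, y = cos φ sin λ, z = sin φ).
The central angle between the endpoints is δ = arccos(p₁·p₂) ≈ 1.644 rad (94.2°).
Interpolate at f = 0.35 with slerp weights a = sin((1−f)δ)/sin δ ≈ 0.879, b = sin(fδ)/sin δ ≈ 0.546.
p = a·p₁ + b·p₂ ≈ (-0.639, -0.315, -0.702); φ = arcsin(p_z) ≈ -44.56°, λ = atan2(p_y, p_x) ≈ -153.76°.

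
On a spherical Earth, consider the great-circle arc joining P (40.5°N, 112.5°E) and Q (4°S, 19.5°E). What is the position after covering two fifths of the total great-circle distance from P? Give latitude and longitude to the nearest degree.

From cos δ = sin φ₁ sin φ₂ + cos φ₁ cos φ₂ cos Δλ, the central angle is δ ≈ 1.656 rad (94.9°).
Interpolate at f = 2/5 with slerp weights a = sin((1−f)δ)/sin δ ≈ 0.841, b = sin(fδ)/sin δ ≈ 0.617.
p = a·p₁ + b·p₂ ≈ (0.336, 0.796, 0.503); φ = arcsin(p_z) ≈ 30.21°, λ = atan2(p_y, p_x) ≈ 67.14°.

≈ (30°N, 67°E)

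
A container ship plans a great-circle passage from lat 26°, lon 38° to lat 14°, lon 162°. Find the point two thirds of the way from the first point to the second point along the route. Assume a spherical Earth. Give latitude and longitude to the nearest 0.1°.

The haversine formula gives a central angle δ ≈ 1.962 rad (112.4°) between the endpoints.
Interpolate at f = 2/3 with slerp weights a = sin((1−f)δ)/sin δ ≈ 0.658, b = sin(fδ)/sin δ ≈ 1.045.
p = a·p₁ + b·p₂ ≈ (-0.498, 0.678, 0.541); φ = arcsin(p_z) ≈ 32.77°, λ = atan2(p_y, p_x) ≈ 126.31°.

≈ lat 32.8°, lon 126.3°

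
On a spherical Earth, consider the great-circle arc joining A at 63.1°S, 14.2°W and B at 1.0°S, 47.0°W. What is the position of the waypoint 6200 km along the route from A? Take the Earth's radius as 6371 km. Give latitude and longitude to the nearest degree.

From cos δ = sin φ₁ sin φ₂ + cos φ₁ cos φ₂ cos Δλ, the central angle is δ ≈ 1.164 rad (66.7°). The total great-circle distance is δ·R ≈ 1.164 × 6371 ≈ 7415 km, so the target fraction is f = 6200/7415 ≈ 0.836.
Interpolate at f ≈ 0.836 with slerp weights a = sin((1−f)δ)/sin δ ≈ 0.206, b = sin(fδ)/sin δ ≈ 0.900.
p = a·p₁ + b·p₂ ≈ (0.704, -0.681, -0.200); φ = arcsin(p_z) ≈ -11.52°, λ = atan2(p_y, p_x) ≈ -44.04°.

≈ 12°S, 44°W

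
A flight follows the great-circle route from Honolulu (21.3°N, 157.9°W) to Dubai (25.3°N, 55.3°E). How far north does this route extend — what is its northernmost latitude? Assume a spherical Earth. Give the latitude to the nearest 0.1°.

≈ 56.5°N

The great circle lies in the plane with unit normal n̂ = (p₁ × p₂)/|p₁ × p₂|.
Here n̂_z ≈ -0.552; the vertex latitude is φ_max = arccos|n̂_z| ≈ 56.5°.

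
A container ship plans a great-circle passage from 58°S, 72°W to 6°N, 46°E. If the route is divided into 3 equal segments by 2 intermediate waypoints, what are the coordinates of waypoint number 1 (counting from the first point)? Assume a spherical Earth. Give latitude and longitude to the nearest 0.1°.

Write both endpoints as unit vectors p₁, p₂ with components (cos φ cos λ, cos φ sin λ, sin φ).
The central angle between the endpoints is δ = arccos(p₁·p₂) ≈ 1.914 rad (109.6°).
Interpolate at f = 1/3 with slerp weights a = sin((1−f)δ)/sin δ ≈ 1.016, b = sin(fδ)/sin δ ≈ 0.632.
p = a·p₁ + b·p₂ ≈ (0.603, -0.060, -0.795); φ = arcsin(p_z) ≈ -52.69°, λ = atan2(p_y, p_x) ≈ -5.65°.

≈ 52.7°S, 5.7°W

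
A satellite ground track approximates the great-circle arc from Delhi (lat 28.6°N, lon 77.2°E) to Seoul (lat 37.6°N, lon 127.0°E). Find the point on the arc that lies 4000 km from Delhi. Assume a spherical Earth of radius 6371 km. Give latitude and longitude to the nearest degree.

Write both endpoints as unit vectors p₁, p₂ with components (cos φ cos λ, cos φ sin λ, sin φ).
The central angle between the endpoints is δ = arccos(p₁·p₂) ≈ 0.736 rad (42.2°). The total great-circle distance is δ·R ≈ 0.736 × 6371 ≈ 4690 km, so the target fraction is f = 4000/4690 ≈ 0.853.
Interpolate at f ≈ 0.853 with slerp weights a = sin((1−f)δ)/sin δ ≈ 0.161, b = sin(fδ)/sin δ ≈ 0.875.
p = a·p₁ + b·p₂ ≈ (-0.386, 0.691, 0.611); φ = arcsin(p_z) ≈ 37.65°, λ = atan2(p_y, p_x) ≈ 119.16°.

≈ lat 38°N, lon 119°E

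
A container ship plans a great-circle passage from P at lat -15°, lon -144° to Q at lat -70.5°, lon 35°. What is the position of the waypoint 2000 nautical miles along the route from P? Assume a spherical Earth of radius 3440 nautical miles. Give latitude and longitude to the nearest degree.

Convert each endpoint to a unit vector on the sphere (x = cos φ cos λ, y = cos φ sin λ, z = sin φ).
The central angle between the endpoints is δ = arccos(p₁·p₂) ≈ 1.649 rad (94.5°). The total great-circle distance is δ·R ≈ 1.649 × 3440 ≈ 5674 nmi, so the target fraction is f = 2000/5674 ≈ 0.353.
Interpolate at f ≈ 0.353 with slerp weights a = sin((1−f)δ)/sin δ ≈ 0.879, b = sin(fδ)/sin δ ≈ 0.551.
p = a·p₁ + b·p₂ ≈ (-0.536, -0.394, -0.747); φ = arcsin(p_z) ≈ -48.31°, λ = atan2(p_y, p_x) ≈ -143.72°.

≈ lat -48°, lon -144°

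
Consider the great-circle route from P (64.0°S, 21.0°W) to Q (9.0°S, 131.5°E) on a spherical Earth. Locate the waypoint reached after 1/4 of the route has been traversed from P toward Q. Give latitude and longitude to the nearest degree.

Write both endpoints as unit vectors p₁, p₂ with components (cos φ cos λ, cos φ sin λ, sin φ).
The central angle between the endpoints is δ = arccos(p₁·p₂) ≈ 1.817 rad (104.1°).
Interpolate at f = 1/4 with slerp weights a = sin((1−f)δ)/sin δ ≈ 1.009, b = sin(fδ)/sin δ ≈ 0.452.
p = a·p₁ + b·p₂ ≈ (0.117, 0.176, -0.977); φ = arcsin(p_z) ≈ -77.80°, λ = atan2(p_y, p_x) ≈ 56.45°.

≈ (78°S, 56°E)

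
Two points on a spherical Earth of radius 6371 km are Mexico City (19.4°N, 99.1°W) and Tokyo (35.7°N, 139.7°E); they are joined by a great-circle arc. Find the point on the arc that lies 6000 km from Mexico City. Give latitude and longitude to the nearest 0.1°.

Write both endpoints as unit vectors p₁, p₂ with components (cos φ cos λ, cos φ sin λ, sin φ).
The central angle between the endpoints is δ = arccos(p₁·p₂) ≈ 1.775 rad (101.7°). The total great-circle distance is δ·R ≈ 1.775 × 6371 ≈ 11310 km, so the target fraction is f = 6000/11310 ≈ 0.531.
Interpolate at f ≈ 0.531 with slerp weights a = sin((1−f)δ)/sin δ ≈ 0.756, b = sin(fδ)/sin δ ≈ 0.826.
p = a·p₁ + b·p₂ ≈ (-0.624, -0.270, 0.733); φ = arcsin(p_z) ≈ 47.14°, λ = atan2(p_y, p_x) ≈ -156.58°.

≈ 47.1°N, 156.6°W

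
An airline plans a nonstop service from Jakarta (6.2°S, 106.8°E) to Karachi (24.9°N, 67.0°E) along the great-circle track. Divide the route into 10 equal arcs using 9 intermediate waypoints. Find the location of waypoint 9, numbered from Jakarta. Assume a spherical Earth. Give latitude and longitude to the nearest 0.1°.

≈ 22.1°N, 71.5°E

From cos δ = sin φ₁ sin φ₂ + cos φ₁ cos φ₂ cos Δλ, the central angle is δ ≈ 0.867 rad (49.7°).
Interpolate at f = 9/10 with slerp weights a = sin((1−f)δ)/sin δ ≈ 0.114, b = sin(fδ)/sin δ ≈ 0.923.
p = a·p₁ + b·p₂ ≈ (0.294, 0.879, 0.376); φ = arcsin(p_z) ≈ 22.10°, λ = atan2(p_y, p_x) ≈ 71.47°.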